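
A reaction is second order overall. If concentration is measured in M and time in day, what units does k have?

M⁻¹·day⁻¹

Step 1: For overall order n, rate = k × (concentration)^n.
Step 2: Rate has units M·day⁻¹; concentration term has units M^2.
Step 3: k = rate / (concentration)^n, so units of k = M^(1-2)·day⁻¹ = M⁻¹·day⁻¹.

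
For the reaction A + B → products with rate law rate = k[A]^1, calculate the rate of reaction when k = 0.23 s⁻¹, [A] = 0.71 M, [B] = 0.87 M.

0.1633 M/s

Step 1: The rate law is rate = k[A]^1
Step 2: Note that the rate does not depend on [B] (zero order in B).
Step 3: rate = 0.23 × (0.71)^1 = 0.1633 M/s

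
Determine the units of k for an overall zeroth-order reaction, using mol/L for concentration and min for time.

mol/L·min⁻¹

Step 1: For overall order n, rate = k × (concentration)^n.
Step 2: Rate has units mol/L·min⁻¹; concentration term has units (mol/L)^0.
Step 3: k = rate / (concentration)^n, so units of k = (mol/L)^(1-0)·min⁻¹ = mol/L·min⁻¹.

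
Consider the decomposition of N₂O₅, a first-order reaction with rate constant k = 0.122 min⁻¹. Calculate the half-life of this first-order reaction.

5.682 min

Step 1: For a first-order reaction, t₁/₂ = ln(2)/k
Step 2: t₁/₂ = ln(2)/0.122
Step 3: t₁/₂ = 0.6931/0.122 = 5.682 min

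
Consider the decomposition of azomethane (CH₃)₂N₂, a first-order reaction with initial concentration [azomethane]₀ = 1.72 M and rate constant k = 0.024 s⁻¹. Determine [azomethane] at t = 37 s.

0.7077 M

Step 1: For a first-order reaction: [azomethane] = [azomethane]₀ × e^(-kt)
Step 2: [azomethane] = 1.72 × e^(-0.024 × 37)
Step 3: [azomethane] = 1.72 × e^(-0.888)
Step 4: [azomethane] = 1.72 × 0.411478 = 0.7077 M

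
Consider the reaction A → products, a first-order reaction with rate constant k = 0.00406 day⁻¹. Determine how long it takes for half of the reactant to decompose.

170.7 day

Step 1: For a first-order reaction, t₁/₂ = ln(2)/k
Step 2: t₁/₂ = ln(2)/0.00406
Step 3: t₁/₂ = 0.6931/0.00406 = 170.7 day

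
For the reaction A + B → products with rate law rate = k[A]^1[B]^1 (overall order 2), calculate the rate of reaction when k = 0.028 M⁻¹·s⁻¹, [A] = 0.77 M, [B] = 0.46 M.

0.009918 M/s

Step 1: The rate law is rate = k[A]^1[B]^1, overall order = 1+1 = 2
Step 2: Substitute values: rate = 0.028 × (0.77)^1 × (0.46)^1
Step 3: rate = 0.028 × 0.77 × 0.46 = 0.0099176 M/s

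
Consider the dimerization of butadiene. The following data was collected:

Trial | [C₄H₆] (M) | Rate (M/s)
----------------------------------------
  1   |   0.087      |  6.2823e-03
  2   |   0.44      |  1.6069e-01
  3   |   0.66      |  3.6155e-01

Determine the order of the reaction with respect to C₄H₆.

second order (2)

Step 1: Compare trials to find order n where rate₂/rate₁ = ([C₄H₆]₂/[C₄H₆]₁)^n
Step 2: rate₂/rate₁ = 1.6069e-01/6.2823e-03 = 25.58
Step 3: [C₄H₆]₂/[C₄H₆]₁ = 0.44/0.087 = 5.057
Step 4: n = ln(25.58)/ln(5.057) = 2.00 ≈ 2
Step 5: The reaction is second order in C₄H₆.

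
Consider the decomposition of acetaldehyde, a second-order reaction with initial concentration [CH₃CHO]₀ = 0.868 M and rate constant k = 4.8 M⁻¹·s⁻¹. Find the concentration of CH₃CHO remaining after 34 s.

0.006084 M

Step 1: For a second-order reaction: 1/[CH₃CHO] = 1/[CH₃CHO]₀ + kt
Step 2: 1/[CH₃CHO] = 1/0.868 + 4.8 × 34
Step 3: 1/[CH₃CHO] = 1.152 + 163.2 = 164.4
Step 4: [CH₃CHO] = 1/164.4 = 0.006084 M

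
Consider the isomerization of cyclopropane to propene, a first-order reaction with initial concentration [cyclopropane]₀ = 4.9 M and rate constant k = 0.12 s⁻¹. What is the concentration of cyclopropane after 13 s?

1.03 M

Step 1: For a first-order reaction: [cyclopropane] = [cyclopropane]₀ × e^(-kt)
Step 2: [cyclopropane] = 4.9 × e^(-0.12 × 13)
Step 3: [cyclopropane] = 4.9 × e^(-1.56)
Step 4: [cyclopropane] = 4.9 × 0.210136 = 1.03 M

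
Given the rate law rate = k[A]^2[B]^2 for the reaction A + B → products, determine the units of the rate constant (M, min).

M⁻³·min⁻¹

Step 1: Overall order = 2 + 2 = 4.
Step 2: rate has units M·min⁻¹; [A]^2[B]^2 has units M^4.
Step 3: k = rate/([A]^2[B]^2), so units of k = M^(1-4)·min⁻¹ = M⁻³·min⁻¹.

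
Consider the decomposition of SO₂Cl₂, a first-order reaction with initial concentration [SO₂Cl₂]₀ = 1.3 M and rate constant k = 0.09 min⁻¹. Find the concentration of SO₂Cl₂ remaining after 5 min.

0.8289 M

Step 1: For a first-order reaction: [SO₂Cl₂] = [SO₂Cl₂]₀ × e^(-kt)
Step 2: [SO₂Cl₂] = 1.3 × e^(-0.09 × 5)
Step 3: [SO₂Cl₂] = 1.3 × e^(-0.45)
Step 4: [SO₂Cl₂] = 1.3 × 0.637628 = 0.8289 M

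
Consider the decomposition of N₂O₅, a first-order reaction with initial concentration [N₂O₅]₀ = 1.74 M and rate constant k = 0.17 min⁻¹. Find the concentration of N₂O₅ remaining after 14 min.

0.161 M

Step 1: For a first-order reaction: [N₂O₅] = [N₂O₅]₀ × e^(-kt)
Step 2: [N₂O₅] = 1.74 × e^(-0.17 × 14)
Step 3: [N₂O₅] = 1.74 × e^(-2.38)
Step 4: [N₂O₅] = 1.74 × 0.0925506 = 0.161 M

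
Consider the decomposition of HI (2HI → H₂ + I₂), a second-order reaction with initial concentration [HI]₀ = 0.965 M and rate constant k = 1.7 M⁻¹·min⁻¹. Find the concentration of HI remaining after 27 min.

0.02131 M

Step 1: For a second-order reaction: 1/[HI] = 1/[HI]₀ + kt
Step 2: 1/[HI] = 1/0.965 + 1.7 × 27
Step 3: 1/[HI] = 1.036 + 45.9 = 46.94
Step 4: [HI] = 1/46.94 = 0.02131 M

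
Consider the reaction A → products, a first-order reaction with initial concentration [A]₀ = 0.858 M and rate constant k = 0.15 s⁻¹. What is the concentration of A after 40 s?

0.002127 M

Step 1: For a first-order reaction: [A] = [A]₀ × e^(-kt)
Step 2: [A] = 0.858 × e^(-0.15 × 40)
Step 3: [A] = 0.858 × e^(-6)
Step 4: [A] = 0.858 × 0.00247875 = 0.002127 M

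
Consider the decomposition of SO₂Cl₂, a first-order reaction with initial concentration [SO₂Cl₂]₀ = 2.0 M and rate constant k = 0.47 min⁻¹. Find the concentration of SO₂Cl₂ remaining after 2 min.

0.7813 M

Step 1: For a first-order reaction: [SO₂Cl₂] = [SO₂Cl₂]₀ × e^(-kt)
Step 2: [SO₂Cl₂] = 2.0 × e^(-0.47 × 2)
Step 3: [SO₂Cl₂] = 2.0 × e^(-0.94)
Step 4: [SO₂Cl₂] = 2.0 × 0.390628 = 0.7813 M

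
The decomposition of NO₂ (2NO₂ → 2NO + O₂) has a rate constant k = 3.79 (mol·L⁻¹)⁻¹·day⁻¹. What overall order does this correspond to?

second order (2)

Step 1: The units of k for an nth-order reaction are (concentration)^(1-n)·(time)⁻¹.
Step 2: Here k has units (mol·L⁻¹)⁻¹·day⁻¹, so the concentration exponent is -1.
Step 3: 1 - n = -1 ⇒ n = 2. The reaction is second order.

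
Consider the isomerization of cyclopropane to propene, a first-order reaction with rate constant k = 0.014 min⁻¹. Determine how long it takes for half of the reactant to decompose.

49.51 min

Step 1: For a first-order reaction, t₁/₂ = ln(2)/k
Step 2: t₁/₂ = ln(2)/0.014
Step 3: t₁/₂ = 0.6931/0.014 = 49.51 min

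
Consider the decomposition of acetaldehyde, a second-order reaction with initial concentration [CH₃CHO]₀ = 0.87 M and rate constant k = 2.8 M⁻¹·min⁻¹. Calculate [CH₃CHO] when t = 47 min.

0.007533 M

Step 1: For a second-order reaction: 1/[CH₃CHO] = 1/[CH₃CHO]₀ + kt
Step 2: 1/[CH₃CHO] = 1/0.87 + 2.8 × 47
Step 3: 1/[CH₃CHO] = 1.149 + 131.6 = 132.7
Step 4: [CH₃CHO] = 1/132.7 = 0.007533 M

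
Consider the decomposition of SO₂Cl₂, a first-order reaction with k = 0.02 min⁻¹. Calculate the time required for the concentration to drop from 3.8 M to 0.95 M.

69.31 min

Step 1: For first-order: t = ln([SO₂Cl₂]₀/[SO₂Cl₂])/k
Step 2: t = ln(3.8/0.95)/0.02
Step 3: t = ln(4)/0.02
Step 4: t = 1.386/0.02 = 69.31 min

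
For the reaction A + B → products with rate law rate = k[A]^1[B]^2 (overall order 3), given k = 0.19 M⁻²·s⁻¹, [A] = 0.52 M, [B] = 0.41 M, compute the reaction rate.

0.01661 M/s

Step 1: The rate law is rate = k[A]^1[B]^2, overall order = 1+2 = 3
Step 2: Substitute values: rate = 0.19 × (0.52)^1 × (0.41)^2
Step 3: rate = 0.19 × 0.52 × 0.1681 = 0.0166083 M/s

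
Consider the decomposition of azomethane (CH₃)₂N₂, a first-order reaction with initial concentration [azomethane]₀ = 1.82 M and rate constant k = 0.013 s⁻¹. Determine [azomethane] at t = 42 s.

1.054 M

Step 1: For a first-order reaction: [azomethane] = [azomethane]₀ × e^(-kt)
Step 2: [azomethane] = 1.82 × e^(-0.013 × 42)
Step 3: [azomethane] = 1.82 × e^(-0.546)
Step 4: [azomethane] = 1.82 × 0.579262 = 1.054 M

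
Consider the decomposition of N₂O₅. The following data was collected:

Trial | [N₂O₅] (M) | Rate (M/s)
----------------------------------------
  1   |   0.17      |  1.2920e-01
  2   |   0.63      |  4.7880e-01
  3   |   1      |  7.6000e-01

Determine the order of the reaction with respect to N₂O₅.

first order (1)

Step 1: Compare trials to find order n where rate₂/rate₁ = ([N₂O₅]₂/[N₂O₅]₁)^n
Step 2: rate₂/rate₁ = 4.7880e-01/1.2920e-01 = 3.706
Step 3: [N₂O₅]₂/[N₂O₅]₁ = 0.63/0.17 = 3.706
Step 4: n = ln(3.706)/ln(3.706) = 1.00 ≈ 1
Step 5: The reaction is first order in N₂O₅.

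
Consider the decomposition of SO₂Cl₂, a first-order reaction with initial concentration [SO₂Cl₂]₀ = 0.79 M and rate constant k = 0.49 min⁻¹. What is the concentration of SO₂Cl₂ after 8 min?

0.01567 M

Step 1: For a first-order reaction: [SO₂Cl₂] = [SO₂Cl₂]₀ × e^(-kt)
Step 2: [SO₂Cl₂] = 0.79 × e^(-0.49 × 8)
Step 3: [SO₂Cl₂] = 0.79 × e^(-3.92)
Step 4: [SO₂Cl₂] = 0.79 × 0.0198411 = 0.01567 M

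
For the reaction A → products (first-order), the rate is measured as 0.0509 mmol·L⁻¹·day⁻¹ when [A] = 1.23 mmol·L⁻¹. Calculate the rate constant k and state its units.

0.04138 day⁻¹

Step 1: rate = k[A]^1, so k = rate / [A]^1.
Step 2: k = 0.0509 / (1.23)^1 = 0.0509 / 1.23.
Step 3: k = 0.04138 day⁻¹.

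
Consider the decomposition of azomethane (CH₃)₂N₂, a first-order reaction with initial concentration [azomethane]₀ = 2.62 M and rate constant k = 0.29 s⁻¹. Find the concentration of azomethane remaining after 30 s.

0.0004365 M

Step 1: For a first-order reaction: [azomethane] = [azomethane]₀ × e^(-kt)
Step 2: [azomethane] = 2.62 × e^(-0.29 × 30)
Step 3: [azomethane] = 2.62 × e^(-8.7)
Step 4: [azomethane] = 2.62 × 0.000166586 = 0.0004365 M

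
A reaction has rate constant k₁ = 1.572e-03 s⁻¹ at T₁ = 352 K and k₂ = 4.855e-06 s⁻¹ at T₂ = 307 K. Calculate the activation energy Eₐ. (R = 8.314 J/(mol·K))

115.4 kJ/mol

Step 1: Use the two-temperature Arrhenius form: ln(k₂/k₁) = -Eₐ/R × (1/T₂ - 1/T₁)
Step 2: ln(k₂/k₁) = ln(4.855e-06/1.572e-03) = ln(0.00308842) = -5.78009
Step 3: 1/T₂ - 1/T₁ = 1/307 - 1/352 = 4.164199e-04 K⁻¹
Step 4: Eₐ = -R × ln(k₂/k₁) / (1/T₂ - 1/T₁) = -8.314 × -5.78009 / 4.164199e-04
Step 5: Eₐ = 1.1540e+05 J/mol = 115.4 kJ/mol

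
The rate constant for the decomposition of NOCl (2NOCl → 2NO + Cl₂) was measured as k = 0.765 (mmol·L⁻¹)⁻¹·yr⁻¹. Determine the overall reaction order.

second order (2)

Step 1: The units of k for an nth-order reaction are (concentration)^(1-n)·(time)⁻¹.
Step 2: Here k has units (mmol·L⁻¹)⁻¹·yr⁻¹, so the concentration exponent is -1.
Step 3: 1 - n = -1 ⇒ n = 2. The reaction is second order.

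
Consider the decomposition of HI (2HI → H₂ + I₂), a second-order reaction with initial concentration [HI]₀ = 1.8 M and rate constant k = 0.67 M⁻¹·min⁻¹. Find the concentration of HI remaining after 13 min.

0.1079 M

Step 1: For a second-order reaction: 1/[HI] = 1/[HI]₀ + kt
Step 2: 1/[HI] = 1/1.8 + 0.67 × 13
Step 3: 1/[HI] = 0.5556 + 8.71 = 9.266
Step 4: [HI] = 1/9.266 = 0.1079 M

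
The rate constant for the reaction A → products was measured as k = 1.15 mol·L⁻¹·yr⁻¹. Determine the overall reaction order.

zeroth order (0)

Step 1: The units of k for an nth-order reaction are (concentration)^(1-n)·(time)⁻¹.
Step 2: Here k has units mol·L⁻¹·yr⁻¹, so the concentration exponent is 1.
Step 3: 1 - n = 1 ⇒ n = 0. The reaction is zeroth order.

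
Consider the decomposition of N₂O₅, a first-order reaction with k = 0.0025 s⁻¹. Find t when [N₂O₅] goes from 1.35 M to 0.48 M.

413.6 s

Step 1: For first-order: t = ln([N₂O₅]₀/[N₂O₅])/k
Step 2: t = ln(1.35/0.48)/0.0025
Step 3: t = ln(2.813)/0.0025
Step 4: t = 1.034/0.0025 = 413.6 s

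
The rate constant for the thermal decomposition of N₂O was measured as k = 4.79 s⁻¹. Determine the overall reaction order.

first order (1)

Step 1: The units of k for an nth-order reaction are (concentration)^(1-n)·(time)⁻¹.
Step 2: Here k has units s⁻¹, so the concentration exponent is 0.
Step 3: 1 - n = 0 ⇒ n = 1. The reaction is first order.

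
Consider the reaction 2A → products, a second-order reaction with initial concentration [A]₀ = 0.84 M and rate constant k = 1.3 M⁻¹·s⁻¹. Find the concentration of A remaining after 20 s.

0.03678 M

Step 1: For a second-order reaction: 1/[A] = 1/[A]₀ + kt
Step 2: 1/[A] = 1/0.84 + 1.3 × 20
Step 3: 1/[A] = 1.19 + 26 = 27.19
Step 4: [A] = 1/27.19 = 0.03678 M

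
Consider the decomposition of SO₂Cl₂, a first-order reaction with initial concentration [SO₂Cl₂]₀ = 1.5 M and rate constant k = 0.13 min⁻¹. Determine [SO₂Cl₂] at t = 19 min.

0.1269 M

Step 1: For a first-order reaction: [SO₂Cl₂] = [SO₂Cl₂]₀ × e^(-kt)
Step 2: [SO₂Cl₂] = 1.5 × e^(-0.13 × 19)
Step 3: [SO₂Cl₂] = 1.5 × e^(-2.47)
Step 4: [SO₂Cl₂] = 1.5 × 0.0845849 = 0.1269 M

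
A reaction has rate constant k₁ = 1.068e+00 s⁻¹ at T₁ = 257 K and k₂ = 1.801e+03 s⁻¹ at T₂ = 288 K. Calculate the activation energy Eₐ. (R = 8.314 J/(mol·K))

147.5 kJ/mol

Step 1: Use the two-temperature Arrhenius form: ln(k₂/k₁) = -Eₐ/R × (1/T₂ - 1/T₁)
Step 2: ln(k₂/k₁) = ln(1.801e+03/1.068e+00) = ln(1686.33) = 7.43031
Step 3: 1/T₂ - 1/T₁ = 1/288 - 1/257 = -4.188284e-04 K⁻¹
Step 4: Eₐ = -R × ln(k₂/k₁) / (1/T₂ - 1/T₁) = -8.314 × 7.43031 / -4.188284e-04
Step 5: Eₐ = 1.4750e+05 J/mol = 147.5 kJ/mol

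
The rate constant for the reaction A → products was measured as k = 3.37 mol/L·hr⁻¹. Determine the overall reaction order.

zeroth order (0)

Step 1: The units of k for an nth-order reaction are (concentration)^(1-n)·(time)⁻¹.
Step 2: Here k has units mol/L·hr⁻¹, so the concentration exponent is 1.
Step 3: 1 - n = 1 ⇒ n = 0. The reaction is zeroth order.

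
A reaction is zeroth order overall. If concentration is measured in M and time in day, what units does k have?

M·day⁻¹

Step 1: For overall order n, rate = k × (concentration)^n.
Step 2: Rate has units M·day⁻¹; concentration term has units M^0.
Step 3: k = rate / (concentration)^n, so units of k = M^(1-0)·day⁻¹ = M·day⁻¹.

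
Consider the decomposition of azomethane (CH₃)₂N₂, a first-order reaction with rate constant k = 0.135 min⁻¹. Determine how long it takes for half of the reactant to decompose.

5.134 min

Step 1: For a first-order reaction, t₁/₂ = ln(2)/k
Step 2: t₁/₂ = ln(2)/0.135
Step 3: t₁/₂ = 0.6931/0.135 = 5.134 min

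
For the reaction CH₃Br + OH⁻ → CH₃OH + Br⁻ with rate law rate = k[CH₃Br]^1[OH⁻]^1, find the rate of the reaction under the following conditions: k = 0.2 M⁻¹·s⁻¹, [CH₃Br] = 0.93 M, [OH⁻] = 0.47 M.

0.08742 M/s

Step 1: The rate law is rate = k[CH₃Br]^1[OH⁻]^1
Step 2: Substitute: rate = 0.2 × (0.93)^1 × (0.47)^1
Step 3: rate = 0.2 × 0.93 × 0.47 = 0.08742 M/s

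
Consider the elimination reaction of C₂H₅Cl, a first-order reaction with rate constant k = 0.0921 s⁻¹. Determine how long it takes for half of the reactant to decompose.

7.526 s

Step 1: For a first-order reaction, t₁/₂ = ln(2)/k
Step 2: t₁/₂ = ln(2)/0.0921
Step 3: t₁/₂ = 0.6931/0.0921 = 7.526 s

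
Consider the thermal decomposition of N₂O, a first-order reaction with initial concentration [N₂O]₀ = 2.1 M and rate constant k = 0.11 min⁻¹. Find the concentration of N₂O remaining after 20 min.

0.2327 M

Step 1: For a first-order reaction: [N₂O] = [N₂O]₀ × e^(-kt)
Step 2: [N₂O] = 2.1 × e^(-0.11 × 20)
Step 3: [N₂O] = 2.1 × e^(-2.2)
Step 4: [N₂O] = 2.1 × 0.110803 = 0.2327 M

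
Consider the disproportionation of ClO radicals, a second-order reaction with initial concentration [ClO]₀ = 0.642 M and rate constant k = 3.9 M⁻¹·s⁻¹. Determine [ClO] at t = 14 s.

0.01781 M

Step 1: For a second-order reaction: 1/[ClO] = 1/[ClO]₀ + kt
Step 2: 1/[ClO] = 1/0.642 + 3.9 × 14
Step 3: 1/[ClO] = 1.558 + 54.6 = 56.16
Step 4: [ClO] = 1/56.16 = 0.01781 M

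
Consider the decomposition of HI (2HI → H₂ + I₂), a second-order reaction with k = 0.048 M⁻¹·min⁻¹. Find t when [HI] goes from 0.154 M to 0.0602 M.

210.8 min

Step 1: For second-order: t = (1/[HI] - 1/[HI]₀)/k
Step 2: t = (1/0.0602 - 1/0.154)/0.048
Step 3: t = (16.61 - 6.494)/0.048
Step 4: t = 10.12/0.048 = 210.8 min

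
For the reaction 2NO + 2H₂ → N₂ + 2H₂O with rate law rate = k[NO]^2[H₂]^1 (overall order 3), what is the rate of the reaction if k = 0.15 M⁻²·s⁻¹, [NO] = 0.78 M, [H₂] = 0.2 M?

0.01825 M/s

Step 1: The rate law is rate = k[NO]^2[H₂]^1, overall order = 2+1 = 3
Step 2: Substitute values: rate = 0.15 × (0.78)^2 × (0.2)^1
Step 3: rate = 0.15 × 0.6084 × 0.2 = 0.018252 M/s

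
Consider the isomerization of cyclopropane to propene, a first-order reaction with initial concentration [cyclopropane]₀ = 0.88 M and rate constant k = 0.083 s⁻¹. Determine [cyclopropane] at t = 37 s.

0.04081 M

Step 1: For a first-order reaction: [cyclopropane] = [cyclopropane]₀ × e^(-kt)
Step 2: [cyclopropane] = 0.88 × e^(-0.083 × 37)
Step 3: [cyclopropane] = 0.88 × e^(-3.071)
Step 4: [cyclopropane] = 0.88 × 0.0463748 = 0.04081 M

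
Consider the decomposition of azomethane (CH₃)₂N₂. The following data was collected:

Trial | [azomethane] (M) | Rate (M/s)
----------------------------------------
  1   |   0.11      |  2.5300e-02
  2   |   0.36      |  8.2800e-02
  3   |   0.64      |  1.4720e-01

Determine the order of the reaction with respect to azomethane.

first order (1)

Step 1: Compare trials to find order n where rate₂/rate₁ = ([azomethane]₂/[azomethane]₁)^n
Step 2: rate₂/rate₁ = 8.2800e-02/2.5300e-02 = 3.273
Step 3: [azomethane]₂/[azomethane]₁ = 0.36/0.11 = 3.273
Step 4: n = ln(3.273)/ln(3.273) = 1.00 ≈ 1
Step 5: The reaction is first order in azomethane.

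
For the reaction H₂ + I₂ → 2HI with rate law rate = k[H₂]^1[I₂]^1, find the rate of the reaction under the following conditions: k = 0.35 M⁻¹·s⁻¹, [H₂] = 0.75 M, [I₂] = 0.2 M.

0.0525 M/s

Step 1: The rate law is rate = k[H₂]^1[I₂]^1
Step 2: Substitute: rate = 0.35 × (0.75)^1 × (0.2)^1
Step 3: rate = 0.35 × 0.75 × 0.2 = 0.0525 M/s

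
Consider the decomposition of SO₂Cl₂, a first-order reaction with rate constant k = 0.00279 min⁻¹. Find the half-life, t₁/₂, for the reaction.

248.4 min

Step 1: For a first-order reaction, t₁/₂ = ln(2)/k
Step 2: t₁/₂ = ln(2)/0.00279
Step 3: t₁/₂ = 0.6931/0.00279 = 248.4 min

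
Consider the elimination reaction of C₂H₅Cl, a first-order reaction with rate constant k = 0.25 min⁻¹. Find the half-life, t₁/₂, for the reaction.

2.773 min

Step 1: For a first-order reaction, t₁/₂ = ln(2)/k
Step 2: t₁/₂ = ln(2)/0.25
Step 3: t₁/₂ = 0.6931/0.25 = 2.773 min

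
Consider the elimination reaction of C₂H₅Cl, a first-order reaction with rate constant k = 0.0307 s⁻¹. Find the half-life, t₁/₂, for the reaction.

22.58 s

Step 1: For a first-order reaction, t₁/₂ = ln(2)/k
Step 2: t₁/₂ = ln(2)/0.0307
Step 3: t₁/₂ = 0.6931/0.0307 = 22.58 s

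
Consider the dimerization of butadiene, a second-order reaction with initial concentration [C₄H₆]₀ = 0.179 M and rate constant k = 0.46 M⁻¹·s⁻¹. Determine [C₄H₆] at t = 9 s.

0.1028 M

Step 1: For a second-order reaction: 1/[C₄H₆] = 1/[C₄H₆]₀ + kt
Step 2: 1/[C₄H₆] = 1/0.179 + 0.46 × 9
Step 3: 1/[C₄H₆] = 5.587 + 4.14 = 9.727
Step 4: [C₄H₆] = 1/9.727 = 0.1028 M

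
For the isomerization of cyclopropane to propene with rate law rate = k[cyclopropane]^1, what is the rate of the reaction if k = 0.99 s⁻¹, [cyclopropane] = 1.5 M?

1.485 M/s

Step 1: Identify the rate law: rate = k[cyclopropane]^1
Step 2: Substitute values: rate = 0.99 × (1.5)^1
Step 3: Calculate: rate = 0.99 × 1.5 = 1.485 M/s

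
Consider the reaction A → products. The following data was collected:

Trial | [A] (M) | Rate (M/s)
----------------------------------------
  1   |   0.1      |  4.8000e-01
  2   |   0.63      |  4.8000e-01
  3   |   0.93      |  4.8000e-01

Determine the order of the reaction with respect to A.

zeroth order (0)

Step 1: Compare trials - when concentration changes, rate stays constant.
Step 2: rate₂/rate₁ = 4.8000e-01/4.8000e-01 = 1
Step 3: [A]₂/[A]₁ = 0.63/0.1 = 6.3
Step 4: Since rate ratio ≈ (conc ratio)^0, the reaction is zeroth order.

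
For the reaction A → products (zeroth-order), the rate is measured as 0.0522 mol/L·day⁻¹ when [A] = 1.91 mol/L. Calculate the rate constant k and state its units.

0.0522 mol/L·day⁻¹

Step 1: For a zeroth-order reaction, rate = k (independent of concentration).
Step 2: k = rate = 0.0522 mol/L·day⁻¹.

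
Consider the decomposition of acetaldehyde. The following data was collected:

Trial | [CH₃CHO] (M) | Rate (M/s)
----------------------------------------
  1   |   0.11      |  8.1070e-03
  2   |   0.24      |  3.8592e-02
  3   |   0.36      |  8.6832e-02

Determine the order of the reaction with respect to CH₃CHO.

second order (2)

Step 1: Compare trials to find order n where rate₂/rate₁ = ([CH₃CHO]₂/[CH₃CHO]₁)^n
Step 2: rate₂/rate₁ = 3.8592e-02/8.1070e-03 = 4.76
Step 3: [CH₃CHO]₂/[CH₃CHO]₁ = 0.24/0.11 = 2.182
Step 4: n = ln(4.76)/ln(2.182) = 2.00 ≈ 2
Step 5: The reaction is second order in CH₃CHO.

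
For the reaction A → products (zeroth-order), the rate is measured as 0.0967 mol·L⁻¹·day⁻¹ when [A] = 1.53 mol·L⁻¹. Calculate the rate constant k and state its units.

0.0967 mol·L⁻¹·day⁻¹

Step 1: For a zeroth-order reaction, rate = k (independent of concentration).
Step 2: k = rate = 0.0967 mol·L⁻¹·day⁻¹.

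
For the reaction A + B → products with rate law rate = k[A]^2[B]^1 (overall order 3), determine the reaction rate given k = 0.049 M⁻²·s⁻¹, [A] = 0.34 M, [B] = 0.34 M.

0.001926 M/s

Step 1: The rate law is rate = k[A]^2[B]^1, overall order = 2+1 = 3
Step 2: Substitute values: rate = 0.049 × (0.34)^2 × (0.34)^1
Step 3: rate = 0.049 × 0.1156 × 0.34 = 0.0019259 M/s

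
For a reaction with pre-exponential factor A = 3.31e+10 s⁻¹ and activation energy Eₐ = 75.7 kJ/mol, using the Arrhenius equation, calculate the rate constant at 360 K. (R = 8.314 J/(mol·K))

3.43e-01 s⁻¹

Step 1: Use the Arrhenius equation: k = A × exp(-Eₐ/RT)
Step 2: Convert Eₐ to J/mol: 75.7 kJ/mol = 75700 J/mol
Step 3: Calculate the exponent: -Eₐ/(RT) = -75700/(8.314 × 360) = -25.29201
Step 4: k = 3.31e+10 × exp(-25.29201)
Step 5: k = 3.31e+10 × 1.03710e-11 = 3.4328e-01 s⁻¹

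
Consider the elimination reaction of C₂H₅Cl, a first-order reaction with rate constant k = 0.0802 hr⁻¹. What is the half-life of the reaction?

8.643 hr

Step 1: For a first-order reaction, t₁/₂ = ln(2)/k
Step 2: t₁/₂ = ln(2)/0.0802
Step 3: t₁/₂ = 0.6931/0.0802 = 8.643 hr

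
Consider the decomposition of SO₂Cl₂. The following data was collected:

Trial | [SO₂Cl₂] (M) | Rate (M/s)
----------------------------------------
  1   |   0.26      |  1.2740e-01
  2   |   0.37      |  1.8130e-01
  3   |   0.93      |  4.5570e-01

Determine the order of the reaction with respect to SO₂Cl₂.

first order (1)

Step 1: Compare trials to find order n where rate₂/rate₁ = ([SO₂Cl₂]₂/[SO₂Cl₂]₁)^n
Step 2: rate₂/rate₁ = 1.8130e-01/1.2740e-01 = 1.423
Step 3: [SO₂Cl₂]₂/[SO₂Cl₂]₁ = 0.37/0.26 = 1.423
Step 4: n = ln(1.423)/ln(1.423) = 1.00 ≈ 1
Step 5: The reaction is first order in SO₂Cl₂.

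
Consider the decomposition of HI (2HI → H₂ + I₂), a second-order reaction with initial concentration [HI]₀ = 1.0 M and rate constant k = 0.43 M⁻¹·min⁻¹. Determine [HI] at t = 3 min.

0.4367 M

Step 1: For a second-order reaction: 1/[HI] = 1/[HI]₀ + kt
Step 2: 1/[HI] = 1/1.0 + 0.43 × 3
Step 3: 1/[HI] = 1 + 1.29 = 2.29
Step 4: [HI] = 1/2.29 = 0.4367 M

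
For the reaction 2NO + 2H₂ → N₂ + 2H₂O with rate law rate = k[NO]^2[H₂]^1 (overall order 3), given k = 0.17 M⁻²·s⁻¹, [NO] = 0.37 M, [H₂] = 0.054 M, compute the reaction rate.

0.001257 M/s

Step 1: The rate law is rate = k[NO]^2[H₂]^1, overall order = 2+1 = 3
Step 2: Substitute values: rate = 0.17 × (0.37)^2 × (0.054)^1
Step 3: rate = 0.17 × 0.1369 × 0.054 = 0.00125674 M/s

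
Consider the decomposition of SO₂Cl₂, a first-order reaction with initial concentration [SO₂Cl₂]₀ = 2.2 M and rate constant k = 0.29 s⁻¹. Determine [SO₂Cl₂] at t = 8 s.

0.2162 M

Step 1: For a first-order reaction: [SO₂Cl₂] = [SO₂Cl₂]₀ × e^(-kt)
Step 2: [SO₂Cl₂] = 2.2 × e^(-0.29 × 8)
Step 3: [SO₂Cl₂] = 2.2 × e^(-2.32)
Step 4: [SO₂Cl₂] = 2.2 × 0.0982736 = 0.2162 M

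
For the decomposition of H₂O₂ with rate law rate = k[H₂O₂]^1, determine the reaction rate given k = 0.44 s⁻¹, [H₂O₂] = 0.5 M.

0.22 M/s

Step 1: Identify the rate law: rate = k[H₂O₂]^1
Step 2: Substitute values: rate = 0.44 × (0.5)^1
Step 3: Calculate: rate = 0.44 × 0.5 = 0.22 M/s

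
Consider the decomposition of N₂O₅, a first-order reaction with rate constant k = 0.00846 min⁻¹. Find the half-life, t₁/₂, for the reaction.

81.93 min

Step 1: For a first-order reaction, t₁/₂ = ln(2)/k
Step 2: t₁/₂ = ln(2)/0.00846
Step 3: t₁/₂ = 0.6931/0.00846 = 81.93 min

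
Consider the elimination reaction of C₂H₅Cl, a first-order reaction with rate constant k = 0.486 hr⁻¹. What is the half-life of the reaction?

1.426 hr

Step 1: For a first-order reaction, t₁/₂ = ln(2)/k
Step 2: t₁/₂ = ln(2)/0.486
Step 3: t₁/₂ = 0.6931/0.486 = 1.426 hr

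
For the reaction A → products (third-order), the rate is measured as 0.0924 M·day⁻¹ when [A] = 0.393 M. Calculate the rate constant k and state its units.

1.522 M⁻²·day⁻¹

Step 1: rate = k[A]^3, so k = rate / [A]^3.
Step 2: k = 0.0924 / (0.393)^3 = 0.0924 / 0.0607.
Step 3: k = 1.522 M⁻²·day⁻¹.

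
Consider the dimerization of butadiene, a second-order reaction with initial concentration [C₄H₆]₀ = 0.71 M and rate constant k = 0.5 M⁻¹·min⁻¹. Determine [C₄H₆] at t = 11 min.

0.1448 M

Step 1: For a second-order reaction: 1/[C₄H₆] = 1/[C₄H₆]₀ + kt
Step 2: 1/[C₄H₆] = 1/0.71 + 0.5 × 11
Step 3: 1/[C₄H₆] = 1.408 + 5.5 = 6.908
Step 4: [C₄H₆] = 1/6.908 = 0.1448 M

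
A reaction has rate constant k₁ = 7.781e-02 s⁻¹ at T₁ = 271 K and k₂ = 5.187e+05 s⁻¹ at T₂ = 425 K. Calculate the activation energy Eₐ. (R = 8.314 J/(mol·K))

97.7 kJ/mol

Step 1: Use the two-temperature Arrhenius form: ln(k₂/k₁) = -Eₐ/R × (1/T₂ - 1/T₁)
Step 2: ln(k₂/k₁) = ln(5.187e+05/7.781e-02) = ln(6.66624e+06) = 15.7126
Step 3: 1/T₂ - 1/T₁ = 1/425 - 1/271 = -1.337096e-03 K⁻¹
Step 4: Eₐ = -R × ln(k₂/k₁) / (1/T₂ - 1/T₁) = -8.314 × 15.7126 / -1.337096e-03
Step 5: Eₐ = 9.7700e+04 J/mol = 97.7 kJ/mol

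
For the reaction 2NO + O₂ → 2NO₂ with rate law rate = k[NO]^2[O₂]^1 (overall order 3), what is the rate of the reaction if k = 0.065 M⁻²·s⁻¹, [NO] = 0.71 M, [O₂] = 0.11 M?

0.003604 M/s

Step 1: The rate law is rate = k[NO]^2[O₂]^1, overall order = 2+1 = 3
Step 2: Substitute values: rate = 0.065 × (0.71)^2 × (0.11)^1
Step 3: rate = 0.065 × 0.5041 × 0.11 = 0.00360432 M/s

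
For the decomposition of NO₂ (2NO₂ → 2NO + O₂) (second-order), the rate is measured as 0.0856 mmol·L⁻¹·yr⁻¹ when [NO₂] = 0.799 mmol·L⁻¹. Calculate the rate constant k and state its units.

0.1341 (mmol·L⁻¹)⁻¹·yr⁻¹

Step 1: rate = k[NO₂]^2, so k = rate / [NO₂]^2.
Step 2: k = 0.0856 / (0.799)^2 = 0.0856 / 0.6384.
Step 3: k = 0.1341 (mmol·L⁻¹)⁻¹·yr⁻¹.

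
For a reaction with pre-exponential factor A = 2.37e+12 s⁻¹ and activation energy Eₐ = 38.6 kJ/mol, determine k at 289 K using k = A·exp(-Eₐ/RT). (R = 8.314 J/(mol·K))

2.50e+05 s⁻¹

Step 1: Use the Arrhenius equation: k = A × exp(-Eₐ/RT)
Step 2: Convert Eₐ to J/mol: 38.6 kJ/mol = 38600 J/mol
Step 3: Calculate the exponent: -Eₐ/(RT) = -38600/(8.314 × 289) = -16.06495
Step 4: k = 2.37e+12 × exp(-16.06495)
Step 5: k = 2.37e+12 × 1.05458e-07 = 2.4994e+05 s⁻¹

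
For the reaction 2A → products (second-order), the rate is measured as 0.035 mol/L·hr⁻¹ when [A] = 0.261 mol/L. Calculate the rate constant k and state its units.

0.5138 (mol/L)⁻¹·hr⁻¹

Step 1: rate = k[A]^2, so k = rate / [A]^2.
Step 2: k = 0.035 / (0.261)^2 = 0.035 / 0.06812.
Step 3: k = 0.5138 (mol/L)⁻¹·hr⁻¹.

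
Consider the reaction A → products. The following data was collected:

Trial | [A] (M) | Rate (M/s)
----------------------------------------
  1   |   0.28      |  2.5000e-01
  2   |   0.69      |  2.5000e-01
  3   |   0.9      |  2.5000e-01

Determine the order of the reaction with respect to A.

zeroth order (0)

Step 1: Compare trials - when concentration changes, rate stays constant.
Step 2: rate₂/rate₁ = 2.5000e-01/2.5000e-01 = 1
Step 3: [A]₂/[A]₁ = 0.69/0.28 = 2.464
Step 4: Since rate ratio ≈ (conc ratio)^0, the reaction is zeroth order.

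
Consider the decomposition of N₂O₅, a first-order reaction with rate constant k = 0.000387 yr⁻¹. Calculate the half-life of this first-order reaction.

1791 yr

Step 1: For a first-order reaction, t₁/₂ = ln(2)/k
Step 2: t₁/₂ = ln(2)/0.000387
Step 3: t₁/₂ = 0.6931/0.000387 = 1791 yr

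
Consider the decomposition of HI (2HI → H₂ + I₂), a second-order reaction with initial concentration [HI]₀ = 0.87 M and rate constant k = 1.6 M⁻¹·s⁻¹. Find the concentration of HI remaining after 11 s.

0.05333 M

Step 1: For a second-order reaction: 1/[HI] = 1/[HI]₀ + kt
Step 2: 1/[HI] = 1/0.87 + 1.6 × 11
Step 3: 1/[HI] = 1.149 + 17.6 = 18.75
Step 4: [HI] = 1/18.75 = 0.05333 M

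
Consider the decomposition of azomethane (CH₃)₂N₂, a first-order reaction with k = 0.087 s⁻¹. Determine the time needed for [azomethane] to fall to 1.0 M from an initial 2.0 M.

7.967 s

Step 1: For first-order: t = ln([azomethane]₀/[azomethane])/k
Step 2: t = ln(2.0/1.0)/0.087
Step 3: t = ln(2)/0.087
Step 4: t = 0.6931/0.087 = 7.967 s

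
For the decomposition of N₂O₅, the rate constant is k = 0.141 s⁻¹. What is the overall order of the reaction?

first order (1)

Step 1: The units of k for an nth-order reaction are (concentration)^(1-n)·(time)⁻¹.
Step 2: Here k has units s⁻¹, so the concentration exponent is 0.
Step 3: 1 - n = 0 ⇒ n = 1. The reaction is first order.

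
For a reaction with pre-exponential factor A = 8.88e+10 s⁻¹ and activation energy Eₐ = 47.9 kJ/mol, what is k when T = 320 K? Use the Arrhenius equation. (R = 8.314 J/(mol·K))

1.35e+03 s⁻¹

Step 1: Use the Arrhenius equation: k = A × exp(-Eₐ/RT)
Step 2: Convert Eₐ to J/mol: 47.9 kJ/mol = 47900 J/mol
Step 3: Calculate the exponent: -Eₐ/(RT) = -47900/(8.314 × 320) = -18.00427
Step 4: k = 8.88e+10 × exp(-18.00427)
Step 5: k = 8.88e+10 × 1.51651e-08 = 1.3467e+03 s⁻¹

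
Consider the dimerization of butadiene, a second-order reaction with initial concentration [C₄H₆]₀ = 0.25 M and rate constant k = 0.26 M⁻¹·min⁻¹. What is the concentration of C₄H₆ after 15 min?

0.1266 M

Step 1: For a second-order reaction: 1/[C₄H₆] = 1/[C₄H₆]₀ + kt
Step 2: 1/[C₄H₆] = 1/0.25 + 0.26 × 15
Step 3: 1/[C₄H₆] = 4 + 3.9 = 7.9
Step 4: [C₄H₆] = 1/7.9 = 0.1266 M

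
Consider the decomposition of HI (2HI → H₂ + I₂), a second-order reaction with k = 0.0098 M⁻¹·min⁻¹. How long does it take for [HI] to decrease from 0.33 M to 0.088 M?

850.3 min

Step 1: For second-order: t = (1/[HI] - 1/[HI]₀)/k
Step 2: t = (1/0.088 - 1/0.33)/0.0098
Step 3: t = (11.36 - 3.03)/0.0098
Step 4: t = 8.333/0.0098 = 850.3 min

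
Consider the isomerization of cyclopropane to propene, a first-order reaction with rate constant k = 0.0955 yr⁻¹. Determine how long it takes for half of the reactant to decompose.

7.258 yr

Step 1: For a first-order reaction, t₁/₂ = ln(2)/k
Step 2: t₁/₂ = ln(2)/0.0955
Step 3: t₁/₂ = 0.6931/0.0955 = 7.258 yr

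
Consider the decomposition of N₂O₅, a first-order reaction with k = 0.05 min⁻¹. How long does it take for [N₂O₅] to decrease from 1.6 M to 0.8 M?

13.86 min

Step 1: For first-order: t = ln([N₂O₅]₀/[N₂O₅])/k
Step 2: t = ln(1.6/0.8)/0.05
Step 3: t = ln(2)/0.05
Step 4: t = 0.6931/0.05 = 13.86 min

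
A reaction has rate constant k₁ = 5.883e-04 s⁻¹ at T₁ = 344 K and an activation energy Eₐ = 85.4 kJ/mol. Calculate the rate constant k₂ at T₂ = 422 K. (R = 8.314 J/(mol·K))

1.467e-01 s⁻¹

Step 1: Use the two-temperature Arrhenius form: ln(k₂/k₁) = -Eₐ/R × (1/T₂ - 1/T₁)
Step 2: Convert Eₐ to J/mol: 85.4 kJ/mol = 85400 J/mol
Step 3: 1/T₂ - 1/T₁ = 1/422 - 1/344 = -5.373085e-04 K⁻¹
Step 4: ln(k₂/k₁) = -85400/8.314 × -5.373085e-04 = 5.51914
Step 5: k₂ = k₁ × exp(5.51914) = 5.883e-04 × 2.49420e+02 = 1.467e-01 s⁻¹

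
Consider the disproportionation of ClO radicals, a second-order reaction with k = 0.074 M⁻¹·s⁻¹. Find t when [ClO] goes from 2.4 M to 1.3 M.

4.764 s

Step 1: For second-order: t = (1/[ClO] - 1/[ClO]₀)/k
Step 2: t = (1/1.3 - 1/2.4)/0.074
Step 3: t = (0.7692 - 0.4167)/0.074
Step 4: t = 0.3526/0.074 = 4.764 s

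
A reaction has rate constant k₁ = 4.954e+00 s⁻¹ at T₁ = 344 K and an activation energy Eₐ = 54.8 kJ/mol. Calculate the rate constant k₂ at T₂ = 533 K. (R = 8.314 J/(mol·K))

4.423e+03 s⁻¹

Step 1: Use the two-temperature Arrhenius form: ln(k₂/k₁) = -Eₐ/R × (1/T₂ - 1/T₁)
Step 2: Convert Eₐ to J/mol: 54.8 kJ/mol = 54800 J/mol
Step 3: 1/T₂ - 1/T₁ = 1/533 - 1/344 = -1.030804e-03 K⁻¹
Step 4: ln(k₂/k₁) = -54800/8.314 × -1.030804e-03 = 6.79433
Step 5: k₂ = k₁ × exp(6.79433) = 4.954e+00 × 8.92771e+02 = 4.423e+03 s⁻¹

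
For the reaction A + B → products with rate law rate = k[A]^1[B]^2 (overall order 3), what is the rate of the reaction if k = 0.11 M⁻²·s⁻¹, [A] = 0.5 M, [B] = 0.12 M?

0.000792 M/s

Step 1: The rate law is rate = k[A]^1[B]^2, overall order = 1+2 = 3
Step 2: Substitute values: rate = 0.11 × (0.5)^1 × (0.12)^2
Step 3: rate = 0.11 × 0.5 × 0.0144 = 0.000792 M/s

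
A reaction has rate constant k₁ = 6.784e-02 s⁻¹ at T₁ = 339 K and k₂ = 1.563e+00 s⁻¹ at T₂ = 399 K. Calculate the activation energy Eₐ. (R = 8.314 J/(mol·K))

58.8 kJ/mol

Step 1: Use the two-temperature Arrhenius form: ln(k₂/k₁) = -Eₐ/R × (1/T₂ - 1/T₁)
Step 2: ln(k₂/k₁) = ln(1.563e+00/6.784e-02) = ln(23.0395) = 3.13721
Step 3: 1/T₂ - 1/T₁ = 1/399 - 1/339 = -4.435868e-04 K⁻¹
Step 4: Eₐ = -R × ln(k₂/k₁) / (1/T₂ - 1/T₁) = -8.314 × 3.13721 / -4.435868e-04
Step 5: Eₐ = 5.8800e+04 J/mol = 58.8 kJ/mol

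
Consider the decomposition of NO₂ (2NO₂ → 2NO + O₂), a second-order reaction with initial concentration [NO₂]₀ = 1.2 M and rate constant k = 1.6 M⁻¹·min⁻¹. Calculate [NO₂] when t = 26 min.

0.02357 M

Step 1: For a second-order reaction: 1/[NO₂] = 1/[NO₂]₀ + kt
Step 2: 1/[NO₂] = 1/1.2 + 1.6 × 26
Step 3: 1/[NO₂] = 0.8333 + 41.6 = 42.43
Step 4: [NO₂] = 1/42.43 = 0.02357 M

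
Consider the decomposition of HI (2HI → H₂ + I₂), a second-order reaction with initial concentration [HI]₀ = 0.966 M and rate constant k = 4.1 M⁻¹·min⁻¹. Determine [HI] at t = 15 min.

0.01599 M

Step 1: For a second-order reaction: 1/[HI] = 1/[HI]₀ + kt
Step 2: 1/[HI] = 1/0.966 + 4.1 × 15
Step 3: 1/[HI] = 1.035 + 61.5 = 62.54
Step 4: [HI] = 1/62.54 = 0.01599 M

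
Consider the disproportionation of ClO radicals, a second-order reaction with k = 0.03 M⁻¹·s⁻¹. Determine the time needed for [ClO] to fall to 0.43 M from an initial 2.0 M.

60.85 s

Step 1: For second-order: t = (1/[ClO] - 1/[ClO]₀)/k
Step 2: t = (1/0.43 - 1/2.0)/0.03
Step 3: t = (2.326 - 0.5)/0.03
Step 4: t = 1.826/0.03 = 60.85 s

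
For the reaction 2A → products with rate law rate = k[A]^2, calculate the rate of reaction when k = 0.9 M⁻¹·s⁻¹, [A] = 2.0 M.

3.6 M/s

Step 1: Identify the rate law: rate = k[A]^2
Step 2: Substitute values: rate = 0.9 × (2.0)^2
Step 3: Calculate: rate = 0.9 × 4 = 3.6 M/s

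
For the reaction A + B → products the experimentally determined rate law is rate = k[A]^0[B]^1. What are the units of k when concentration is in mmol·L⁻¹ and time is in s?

s⁻¹

Step 1: Overall order = 0 + 1 = 1.
Step 2: rate has units mmol·L⁻¹·s⁻¹; [A]^0[B]^1 has units (mmol·L⁻¹)^1.
Step 3: k = rate/([A]^0[B]^1), so units of k = (mmol·L⁻¹)^(1-1)·s⁻¹ = s⁻¹.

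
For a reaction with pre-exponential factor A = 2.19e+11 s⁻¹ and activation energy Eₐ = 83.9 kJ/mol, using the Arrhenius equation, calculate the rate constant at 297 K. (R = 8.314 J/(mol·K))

3.84e-04 s⁻¹

Step 1: Use the Arrhenius equation: k = A × exp(-Eₐ/RT)
Step 2: Convert Eₐ to J/mol: 83.9 kJ/mol = 83900 J/mol
Step 3: Calculate the exponent: -Eₐ/(RT) = -83900/(8.314 × 297) = -33.97782
Step 4: k = 2.19e+11 × exp(-33.97782)
Step 5: k = 2.19e+11 × 1.75235e-15 = 3.8376e-04 s⁻¹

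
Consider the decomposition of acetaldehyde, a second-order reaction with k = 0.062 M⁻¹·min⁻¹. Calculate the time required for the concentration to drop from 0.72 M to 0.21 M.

54.4 min

Step 1: For second-order: t = (1/[CH₃CHO] - 1/[CH₃CHO]₀)/k
Step 2: t = (1/0.21 - 1/0.72)/0.062
Step 3: t = (4.762 - 1.389)/0.062
Step 4: t = 3.373/0.062 = 54.4 min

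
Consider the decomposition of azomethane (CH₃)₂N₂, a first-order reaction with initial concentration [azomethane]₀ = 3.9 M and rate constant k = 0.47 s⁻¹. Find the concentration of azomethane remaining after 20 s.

0.0003226 M

Step 1: For a first-order reaction: [azomethane] = [azomethane]₀ × e^(-kt)
Step 2: [azomethane] = 3.9 × e^(-0.47 × 20)
Step 3: [azomethane] = 3.9 × e^(-9.4)
Step 4: [azomethane] = 3.9 × 8.27241e-05 = 0.0003226 M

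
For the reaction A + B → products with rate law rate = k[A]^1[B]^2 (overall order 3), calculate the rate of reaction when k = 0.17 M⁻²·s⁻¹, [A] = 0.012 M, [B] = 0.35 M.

0.0002499 M/s

Step 1: The rate law is rate = k[A]^1[B]^2, overall order = 1+2 = 3
Step 2: Substitute values: rate = 0.17 × (0.012)^1 × (0.35)^2
Step 3: rate = 0.17 × 0.012 × 0.1225 = 0.0002499 M/s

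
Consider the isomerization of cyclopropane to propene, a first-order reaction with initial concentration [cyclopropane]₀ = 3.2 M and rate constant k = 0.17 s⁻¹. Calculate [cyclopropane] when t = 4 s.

1.621 M

Step 1: For a first-order reaction: [cyclopropane] = [cyclopropane]₀ × e^(-kt)
Step 2: [cyclopropane] = 3.2 × e^(-0.17 × 4)
Step 3: [cyclopropane] = 3.2 × e^(-0.68)
Step 4: [cyclopropane] = 3.2 × 0.506617 = 1.621 M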